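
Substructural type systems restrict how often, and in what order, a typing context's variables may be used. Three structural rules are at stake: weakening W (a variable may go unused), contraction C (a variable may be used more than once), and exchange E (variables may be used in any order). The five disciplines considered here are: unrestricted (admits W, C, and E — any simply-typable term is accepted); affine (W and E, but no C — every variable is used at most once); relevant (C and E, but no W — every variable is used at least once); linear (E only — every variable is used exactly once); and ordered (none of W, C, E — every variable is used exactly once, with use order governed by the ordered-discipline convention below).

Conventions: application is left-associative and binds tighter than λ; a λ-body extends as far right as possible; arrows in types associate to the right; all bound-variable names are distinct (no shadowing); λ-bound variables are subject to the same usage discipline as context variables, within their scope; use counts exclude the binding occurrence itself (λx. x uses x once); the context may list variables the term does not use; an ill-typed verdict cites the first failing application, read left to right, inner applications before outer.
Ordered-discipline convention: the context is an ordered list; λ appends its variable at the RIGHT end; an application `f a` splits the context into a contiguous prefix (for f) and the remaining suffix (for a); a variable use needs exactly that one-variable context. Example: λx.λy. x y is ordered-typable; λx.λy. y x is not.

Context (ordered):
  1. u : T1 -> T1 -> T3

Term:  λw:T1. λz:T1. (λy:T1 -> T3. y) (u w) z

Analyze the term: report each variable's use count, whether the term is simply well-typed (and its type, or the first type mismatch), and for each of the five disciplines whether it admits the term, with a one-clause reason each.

use counts: u: 1×, w (λ-bound): 1×, z (λ-bound): 1×, y (λ-bound): 1×
use order (left to right): y, u, w, z
typing: well-typed — term : T1 -> T1 -> T3
ordered: ✓, u, w, z, y: once each, no exchange needed
linear: ✓, u, w, z, y: one use apiece
affine: ✓, no duplicate uses among u, w, z, y
relevant: ✓, at least one use each (u, w, z, y)
unrestricted: ✓, type-checks (T1 -> T1 -> T3) and nothing is barred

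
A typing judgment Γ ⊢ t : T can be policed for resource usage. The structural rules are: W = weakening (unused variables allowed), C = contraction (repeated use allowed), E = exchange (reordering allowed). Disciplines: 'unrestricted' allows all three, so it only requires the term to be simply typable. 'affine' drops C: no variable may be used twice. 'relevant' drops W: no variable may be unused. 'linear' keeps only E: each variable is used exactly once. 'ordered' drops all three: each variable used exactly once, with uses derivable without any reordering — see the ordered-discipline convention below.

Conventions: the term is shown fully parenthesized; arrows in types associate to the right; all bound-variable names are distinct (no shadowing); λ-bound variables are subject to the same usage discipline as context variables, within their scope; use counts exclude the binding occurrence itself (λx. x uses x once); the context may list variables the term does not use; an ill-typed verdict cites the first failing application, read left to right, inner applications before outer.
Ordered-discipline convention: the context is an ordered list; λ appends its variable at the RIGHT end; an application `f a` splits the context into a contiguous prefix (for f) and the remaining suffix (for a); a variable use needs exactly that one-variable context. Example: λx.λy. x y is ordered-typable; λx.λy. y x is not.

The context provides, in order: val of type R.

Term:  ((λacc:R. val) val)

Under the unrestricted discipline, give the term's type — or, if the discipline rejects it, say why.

term : R
counts: val: 2; acc (bound): 0
uses in reading order: val, val
typing: the term checks, with type R
across the five disciplines: ordered ✗ · linear ✗ · affine ✗ · relevant ✗ · unrestricted ✓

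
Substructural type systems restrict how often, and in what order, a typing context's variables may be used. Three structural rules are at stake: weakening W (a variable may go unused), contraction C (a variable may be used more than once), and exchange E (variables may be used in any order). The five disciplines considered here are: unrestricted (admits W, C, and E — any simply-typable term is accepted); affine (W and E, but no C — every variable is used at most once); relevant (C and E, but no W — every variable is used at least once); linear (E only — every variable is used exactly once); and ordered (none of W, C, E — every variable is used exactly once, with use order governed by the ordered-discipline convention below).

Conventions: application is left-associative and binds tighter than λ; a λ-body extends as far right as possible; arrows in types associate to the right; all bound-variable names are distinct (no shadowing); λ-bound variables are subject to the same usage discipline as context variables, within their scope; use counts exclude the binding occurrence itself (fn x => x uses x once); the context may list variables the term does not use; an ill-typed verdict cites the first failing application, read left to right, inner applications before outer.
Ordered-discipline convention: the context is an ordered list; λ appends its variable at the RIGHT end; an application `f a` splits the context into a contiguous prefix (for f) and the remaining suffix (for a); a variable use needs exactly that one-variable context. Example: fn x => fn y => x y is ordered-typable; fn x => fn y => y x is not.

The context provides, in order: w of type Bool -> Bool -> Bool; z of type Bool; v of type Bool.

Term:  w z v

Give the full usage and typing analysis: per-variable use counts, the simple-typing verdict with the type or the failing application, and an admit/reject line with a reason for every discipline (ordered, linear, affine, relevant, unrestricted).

usage: w=1; z=1; v=1
uses in reading order: w, z, v
typing: the term checks, with type Bool
ordered ✓ (w, z, v: once each, no exchange needed)
linear ✓ (w, z, v: one use apiece)
affine ✓ (at most one use each (w, z, v))
relevant ✓ (at least one use each (w, z, v))
unrestricted ✓ (type-checks (Bool) and nothing is barred)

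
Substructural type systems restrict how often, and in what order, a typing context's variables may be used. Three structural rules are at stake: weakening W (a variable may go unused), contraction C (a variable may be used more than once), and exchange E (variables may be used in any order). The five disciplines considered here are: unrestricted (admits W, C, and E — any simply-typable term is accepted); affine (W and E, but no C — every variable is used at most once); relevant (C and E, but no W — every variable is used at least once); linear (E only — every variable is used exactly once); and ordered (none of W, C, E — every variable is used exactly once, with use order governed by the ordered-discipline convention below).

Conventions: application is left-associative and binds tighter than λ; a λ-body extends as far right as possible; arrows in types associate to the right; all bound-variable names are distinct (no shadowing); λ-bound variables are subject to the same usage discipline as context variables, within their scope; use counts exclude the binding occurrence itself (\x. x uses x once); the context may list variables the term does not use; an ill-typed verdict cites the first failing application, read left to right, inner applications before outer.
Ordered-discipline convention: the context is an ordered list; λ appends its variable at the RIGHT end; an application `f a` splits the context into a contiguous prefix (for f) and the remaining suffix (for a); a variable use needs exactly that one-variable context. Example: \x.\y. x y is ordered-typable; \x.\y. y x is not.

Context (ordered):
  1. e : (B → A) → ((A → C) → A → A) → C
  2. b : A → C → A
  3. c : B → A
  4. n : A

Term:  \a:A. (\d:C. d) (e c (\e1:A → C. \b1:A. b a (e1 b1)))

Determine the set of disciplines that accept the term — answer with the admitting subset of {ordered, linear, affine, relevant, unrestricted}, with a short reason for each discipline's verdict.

admitting disciplines: affine, unrestricted
usage: e: 1×; b: 1×; c: 1×; n: 0×; a (λ-bound): 1×; d (λ-bound): 1×; e1 (λ-bound): 1×; b1 (λ-bound): 1×
use order (left to right): d, e, c, b, a, e1, b1
typing: the term checks, with type A → C
ordered: ✗ — needs weakening: n unused
linear: ✗ — needs weakening: n unused
affine: ✓ — none of e, b, c, n, a, d, e1, b1 used more than once
relevant: ✗ — needs weakening: n unused
unrestricted: ✓ — typability at A → C is all that's needed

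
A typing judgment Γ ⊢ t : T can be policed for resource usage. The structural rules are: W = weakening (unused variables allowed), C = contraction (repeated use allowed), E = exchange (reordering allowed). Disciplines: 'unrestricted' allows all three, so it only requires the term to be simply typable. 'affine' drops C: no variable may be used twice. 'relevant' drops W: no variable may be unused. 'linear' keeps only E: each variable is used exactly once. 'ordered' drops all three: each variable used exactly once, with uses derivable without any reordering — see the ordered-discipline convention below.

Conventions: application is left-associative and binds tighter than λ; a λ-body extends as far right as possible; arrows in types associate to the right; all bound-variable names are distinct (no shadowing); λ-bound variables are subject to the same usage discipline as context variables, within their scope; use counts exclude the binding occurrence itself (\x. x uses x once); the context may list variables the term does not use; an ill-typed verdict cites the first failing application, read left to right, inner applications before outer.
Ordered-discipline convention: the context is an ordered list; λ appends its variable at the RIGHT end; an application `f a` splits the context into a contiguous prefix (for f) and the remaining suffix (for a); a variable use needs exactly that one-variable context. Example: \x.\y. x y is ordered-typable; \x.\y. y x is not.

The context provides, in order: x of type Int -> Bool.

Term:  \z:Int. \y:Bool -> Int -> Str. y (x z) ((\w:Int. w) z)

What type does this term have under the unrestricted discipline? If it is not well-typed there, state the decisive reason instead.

term : Int -> (Bool -> Int -> Str) -> Str
counts: x ×1; z (bound) ×2; y (bound) ×1; w (bound) ×1
left-to-right use order: y, x, z, w, z
typing: ✓ — Int -> (Bool -> Int -> Str) -> Str
per-discipline verdicts: ordered ✗ | linear ✗ | affine ✗ | relevant ✓ | unrestricted ✓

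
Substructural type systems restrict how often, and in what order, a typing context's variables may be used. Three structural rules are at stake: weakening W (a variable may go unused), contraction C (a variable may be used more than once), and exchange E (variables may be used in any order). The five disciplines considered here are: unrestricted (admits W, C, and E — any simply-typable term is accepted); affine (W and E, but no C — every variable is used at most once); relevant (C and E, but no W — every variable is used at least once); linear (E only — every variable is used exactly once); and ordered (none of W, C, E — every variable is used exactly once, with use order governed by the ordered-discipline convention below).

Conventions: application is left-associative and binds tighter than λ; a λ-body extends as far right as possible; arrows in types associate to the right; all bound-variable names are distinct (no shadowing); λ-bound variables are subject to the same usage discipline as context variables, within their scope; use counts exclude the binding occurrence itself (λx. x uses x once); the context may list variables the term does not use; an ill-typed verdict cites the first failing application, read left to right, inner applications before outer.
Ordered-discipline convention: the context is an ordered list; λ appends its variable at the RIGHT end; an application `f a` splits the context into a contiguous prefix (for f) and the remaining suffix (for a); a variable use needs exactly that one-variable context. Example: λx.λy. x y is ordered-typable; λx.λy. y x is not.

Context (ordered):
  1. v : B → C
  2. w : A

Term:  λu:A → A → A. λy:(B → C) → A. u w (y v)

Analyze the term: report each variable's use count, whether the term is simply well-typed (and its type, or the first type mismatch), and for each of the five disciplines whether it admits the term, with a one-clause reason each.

counts: v: 1; w: 1; u (λ-bound): 1; y (λ-bound): 1
left-to-right use order: u, w, y, v
typing: the term checks, with type (A → A → A) → ((B → C) → A) → A
ordered: ✗ — use order u, w, y, v needs exchange
linear: ✓ — each of v, w, u, y used exactly once
affine: ✓ — at most one use each (v, w, u, y)
relevant: ✓ — v, w, u, y: all used, weakening unneeded
unrestricted: ✓ — well-typed at (A → A → A) → ((B → C) → A) → A; no restrictions here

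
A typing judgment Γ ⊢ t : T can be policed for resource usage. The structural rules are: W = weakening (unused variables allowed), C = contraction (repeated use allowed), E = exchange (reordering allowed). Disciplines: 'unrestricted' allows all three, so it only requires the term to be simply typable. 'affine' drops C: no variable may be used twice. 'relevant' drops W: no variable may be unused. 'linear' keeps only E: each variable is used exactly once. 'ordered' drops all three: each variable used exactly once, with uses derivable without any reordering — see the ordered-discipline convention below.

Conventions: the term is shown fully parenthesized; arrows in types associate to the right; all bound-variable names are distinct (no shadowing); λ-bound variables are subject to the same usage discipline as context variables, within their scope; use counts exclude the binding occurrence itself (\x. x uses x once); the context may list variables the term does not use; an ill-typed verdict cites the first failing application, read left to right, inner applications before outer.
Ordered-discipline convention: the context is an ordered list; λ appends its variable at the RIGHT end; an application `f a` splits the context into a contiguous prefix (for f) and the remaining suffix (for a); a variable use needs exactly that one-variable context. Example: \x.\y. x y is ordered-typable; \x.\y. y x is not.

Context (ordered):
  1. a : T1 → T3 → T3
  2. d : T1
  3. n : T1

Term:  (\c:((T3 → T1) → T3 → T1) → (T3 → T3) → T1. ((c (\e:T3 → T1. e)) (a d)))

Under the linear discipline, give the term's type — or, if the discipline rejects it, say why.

not well-typed under linear — n never used (weakening)
counts: a=1; d=1; n=0; c (bound)=1; e (bound)=1
left-to-right use order: c, e, a, d
typing: ✓ — (((T3 → T1) → T3 → T1) → (T3 → T3) → T1) → T1
across the five disciplines: ordered ✗ | linear ✗ | affine ✓ | relevant ✗ | unrestricted ✓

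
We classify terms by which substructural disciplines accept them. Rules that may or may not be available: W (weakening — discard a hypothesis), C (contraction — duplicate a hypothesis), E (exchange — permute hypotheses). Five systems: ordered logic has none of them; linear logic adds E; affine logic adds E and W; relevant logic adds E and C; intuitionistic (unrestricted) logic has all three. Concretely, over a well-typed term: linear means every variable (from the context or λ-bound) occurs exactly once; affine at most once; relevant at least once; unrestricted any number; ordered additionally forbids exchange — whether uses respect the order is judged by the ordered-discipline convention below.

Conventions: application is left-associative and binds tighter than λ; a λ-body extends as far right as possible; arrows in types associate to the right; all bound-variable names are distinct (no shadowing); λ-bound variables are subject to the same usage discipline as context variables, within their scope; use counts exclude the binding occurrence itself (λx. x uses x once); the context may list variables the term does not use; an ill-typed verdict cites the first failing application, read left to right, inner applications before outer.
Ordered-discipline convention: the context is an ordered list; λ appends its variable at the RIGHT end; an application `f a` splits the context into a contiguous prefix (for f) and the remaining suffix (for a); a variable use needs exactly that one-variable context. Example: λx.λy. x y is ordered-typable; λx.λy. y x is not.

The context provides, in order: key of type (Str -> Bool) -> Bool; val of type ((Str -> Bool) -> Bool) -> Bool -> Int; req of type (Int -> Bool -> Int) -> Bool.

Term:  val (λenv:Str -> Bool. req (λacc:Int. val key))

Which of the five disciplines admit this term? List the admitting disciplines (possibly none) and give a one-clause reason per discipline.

admitted in: unrestricted
usage: key ×1, val ×2, req ×1, env [bound] ×0, acc [bound] ×0
use order (left to right): val, req, val, key
typing: well-typed — term : Bool -> Int
ordered: ✗, uses contraction: val ×2; needs weakening: env, acc unused
linear: ✗, uses contraction: val ×2; needs weakening: env, acc unused
affine: ✗, uses contraction: val ×2
relevant: ✗, needs weakening: env, acc unused
unrestricted: ✓, simply typable at Bool -> Int; W, C, E all held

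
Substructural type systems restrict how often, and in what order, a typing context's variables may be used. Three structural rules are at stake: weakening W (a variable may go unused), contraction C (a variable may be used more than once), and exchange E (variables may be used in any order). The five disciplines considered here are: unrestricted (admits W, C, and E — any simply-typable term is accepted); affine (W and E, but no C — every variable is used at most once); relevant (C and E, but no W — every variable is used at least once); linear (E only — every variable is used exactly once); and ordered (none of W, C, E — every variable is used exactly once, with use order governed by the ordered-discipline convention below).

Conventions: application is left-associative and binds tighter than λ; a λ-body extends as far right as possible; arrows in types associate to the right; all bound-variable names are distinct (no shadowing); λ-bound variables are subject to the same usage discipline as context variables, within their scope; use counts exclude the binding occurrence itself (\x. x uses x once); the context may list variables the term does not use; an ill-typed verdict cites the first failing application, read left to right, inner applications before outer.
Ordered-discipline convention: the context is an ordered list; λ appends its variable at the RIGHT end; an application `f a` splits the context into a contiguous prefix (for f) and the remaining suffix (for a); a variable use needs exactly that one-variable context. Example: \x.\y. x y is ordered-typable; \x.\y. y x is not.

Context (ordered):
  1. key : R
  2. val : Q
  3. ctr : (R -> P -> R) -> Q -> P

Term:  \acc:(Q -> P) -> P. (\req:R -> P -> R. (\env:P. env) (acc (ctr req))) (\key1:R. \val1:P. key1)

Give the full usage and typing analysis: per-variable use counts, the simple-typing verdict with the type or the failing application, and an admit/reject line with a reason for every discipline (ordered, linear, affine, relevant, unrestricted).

counts: key: 0, val: 0, ctr: 1, acc [bound]: 1, req [bound]: 1, env [bound]: 1, key1 [bound]: 1, val1 [bound]: 0
left-to-right use order: env, acc, ctr, req, key1
typing: ✓ — ((Q -> P) -> P) -> P
ordered: ✗, needs weakening: key, val, val1 unused
linear: ✗, needs weakening: key, val, val1 unused
affine: ✓, at most one use each (key, val, ctr, acc, req, env, key1, val1)
relevant: ✗, needs weakening: key, val, val1 unused
unrestricted: ✓, simply typable at ((Q -> P) -> P) -> P; W, C, E all held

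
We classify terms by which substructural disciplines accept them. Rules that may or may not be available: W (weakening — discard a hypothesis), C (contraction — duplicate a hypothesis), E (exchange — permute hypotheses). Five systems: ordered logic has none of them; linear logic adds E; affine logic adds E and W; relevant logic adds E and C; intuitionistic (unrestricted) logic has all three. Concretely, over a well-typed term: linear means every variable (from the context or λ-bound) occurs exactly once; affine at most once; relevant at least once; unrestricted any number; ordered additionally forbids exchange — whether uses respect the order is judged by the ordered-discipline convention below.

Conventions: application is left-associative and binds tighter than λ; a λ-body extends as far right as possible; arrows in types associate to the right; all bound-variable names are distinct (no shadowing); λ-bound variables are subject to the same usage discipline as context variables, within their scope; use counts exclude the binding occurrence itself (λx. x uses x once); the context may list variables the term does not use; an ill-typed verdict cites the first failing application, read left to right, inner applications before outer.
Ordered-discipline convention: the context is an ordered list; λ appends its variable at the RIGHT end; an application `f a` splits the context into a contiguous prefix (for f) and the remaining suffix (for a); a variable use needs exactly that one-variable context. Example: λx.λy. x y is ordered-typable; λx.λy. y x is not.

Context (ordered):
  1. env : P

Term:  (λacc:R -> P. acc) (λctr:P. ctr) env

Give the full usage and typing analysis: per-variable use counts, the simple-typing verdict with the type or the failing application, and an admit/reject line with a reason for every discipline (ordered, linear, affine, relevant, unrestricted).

usage: env: 1×; acc (λ-bound): 1×; ctr (λ-bound): 1×
use order (left to right): acc, ctr, env
typing: ill-typed: an argument P -> P mismatches the expected R -> P
ordered: ✗ — a type mismatch blocks all five
linear: ✗ — the type mismatch rejects it
affine: ✗ — not simply typable
relevant: ✗ — fails simple typing
unrestricted: ✗ — a type mismatch blocks all five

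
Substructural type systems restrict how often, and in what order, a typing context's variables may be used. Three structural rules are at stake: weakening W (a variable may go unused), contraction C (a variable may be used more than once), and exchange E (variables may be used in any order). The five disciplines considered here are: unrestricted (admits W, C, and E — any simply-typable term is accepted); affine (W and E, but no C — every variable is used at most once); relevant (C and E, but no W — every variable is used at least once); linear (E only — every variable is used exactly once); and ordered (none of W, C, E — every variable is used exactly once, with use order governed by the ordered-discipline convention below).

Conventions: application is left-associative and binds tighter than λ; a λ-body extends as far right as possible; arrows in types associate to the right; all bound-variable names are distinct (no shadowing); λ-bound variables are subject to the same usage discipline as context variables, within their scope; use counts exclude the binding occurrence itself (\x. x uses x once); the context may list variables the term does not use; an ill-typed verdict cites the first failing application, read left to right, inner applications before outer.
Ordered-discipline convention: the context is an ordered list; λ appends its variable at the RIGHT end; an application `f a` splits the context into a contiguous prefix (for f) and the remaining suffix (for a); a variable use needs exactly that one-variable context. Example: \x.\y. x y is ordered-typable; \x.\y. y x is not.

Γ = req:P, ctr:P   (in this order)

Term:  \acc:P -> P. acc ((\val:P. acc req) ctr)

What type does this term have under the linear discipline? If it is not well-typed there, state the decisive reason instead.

not well-typed under linear — repeated use of acc ×2; val left unused
use counts: req: 1, ctr: 1, acc (λ-bound): 2, val (λ-bound): 0
left-to-right use order: acc, acc, req, ctr
typing: ✓ — (P -> P) -> P
per-discipline verdicts: ordered ✗; linear ✗; affine ✗; relevant ✗; unrestricted ✓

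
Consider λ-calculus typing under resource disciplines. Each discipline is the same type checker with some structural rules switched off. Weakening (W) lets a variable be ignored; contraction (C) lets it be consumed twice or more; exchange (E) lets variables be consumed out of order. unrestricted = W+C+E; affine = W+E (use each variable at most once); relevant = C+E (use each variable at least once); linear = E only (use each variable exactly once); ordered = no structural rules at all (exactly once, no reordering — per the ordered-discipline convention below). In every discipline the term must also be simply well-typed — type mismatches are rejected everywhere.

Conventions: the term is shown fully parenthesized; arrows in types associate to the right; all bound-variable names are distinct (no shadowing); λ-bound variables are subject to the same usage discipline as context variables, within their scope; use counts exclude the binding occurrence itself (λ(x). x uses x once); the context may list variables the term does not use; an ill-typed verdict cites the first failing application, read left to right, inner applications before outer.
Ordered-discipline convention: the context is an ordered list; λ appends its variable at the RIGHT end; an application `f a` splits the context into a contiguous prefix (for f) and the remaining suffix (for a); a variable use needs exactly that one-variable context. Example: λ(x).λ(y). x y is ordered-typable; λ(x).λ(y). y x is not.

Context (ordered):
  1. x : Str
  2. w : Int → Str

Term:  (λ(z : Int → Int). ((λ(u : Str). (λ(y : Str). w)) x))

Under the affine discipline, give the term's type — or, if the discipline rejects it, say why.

term : (Int → Int) → Str → Int → Str
usage: x ×1, w ×1, z [bound] ×0, u [bound] ×0, y [bound] ×0
use order (left to right): w, x
typing: the term checks, with type (Int → Int) → Str → Int → Str
summary: ordered ✗ | linear ✗ | affine ✓ | relevant ✗ | unrestricted ✓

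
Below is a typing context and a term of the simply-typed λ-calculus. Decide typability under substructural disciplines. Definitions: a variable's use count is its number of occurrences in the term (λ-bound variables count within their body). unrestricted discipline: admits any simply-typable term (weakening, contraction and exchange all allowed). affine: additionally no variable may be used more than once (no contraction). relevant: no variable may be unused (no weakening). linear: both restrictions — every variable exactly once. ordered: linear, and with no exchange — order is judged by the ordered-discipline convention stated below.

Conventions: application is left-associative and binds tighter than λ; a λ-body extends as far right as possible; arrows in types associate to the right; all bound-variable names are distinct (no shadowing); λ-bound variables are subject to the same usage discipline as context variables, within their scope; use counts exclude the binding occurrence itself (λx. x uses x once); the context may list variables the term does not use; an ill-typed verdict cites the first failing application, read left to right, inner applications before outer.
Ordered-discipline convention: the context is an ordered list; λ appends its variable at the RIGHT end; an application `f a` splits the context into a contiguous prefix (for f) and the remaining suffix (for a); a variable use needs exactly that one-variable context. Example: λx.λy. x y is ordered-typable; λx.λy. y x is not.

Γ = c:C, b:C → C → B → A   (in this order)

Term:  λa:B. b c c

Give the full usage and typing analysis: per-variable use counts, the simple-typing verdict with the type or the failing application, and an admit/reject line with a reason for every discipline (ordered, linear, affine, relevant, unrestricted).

variable uses: c: 2, b: 1, a (bound): 0
use order (left to right): b, c, c
typing: well-typed — term : B → B → A
ordered: ✗ — uses contraction: c ×2; a never used (weakening)
linear: ✗ — uses contraction: c ×2; a never used (weakening)
affine: ✗ — uses contraction: c ×2
relevant: ✗ — a never used (weakening)
unrestricted: ✓ — typability at B → B → A is all that's needed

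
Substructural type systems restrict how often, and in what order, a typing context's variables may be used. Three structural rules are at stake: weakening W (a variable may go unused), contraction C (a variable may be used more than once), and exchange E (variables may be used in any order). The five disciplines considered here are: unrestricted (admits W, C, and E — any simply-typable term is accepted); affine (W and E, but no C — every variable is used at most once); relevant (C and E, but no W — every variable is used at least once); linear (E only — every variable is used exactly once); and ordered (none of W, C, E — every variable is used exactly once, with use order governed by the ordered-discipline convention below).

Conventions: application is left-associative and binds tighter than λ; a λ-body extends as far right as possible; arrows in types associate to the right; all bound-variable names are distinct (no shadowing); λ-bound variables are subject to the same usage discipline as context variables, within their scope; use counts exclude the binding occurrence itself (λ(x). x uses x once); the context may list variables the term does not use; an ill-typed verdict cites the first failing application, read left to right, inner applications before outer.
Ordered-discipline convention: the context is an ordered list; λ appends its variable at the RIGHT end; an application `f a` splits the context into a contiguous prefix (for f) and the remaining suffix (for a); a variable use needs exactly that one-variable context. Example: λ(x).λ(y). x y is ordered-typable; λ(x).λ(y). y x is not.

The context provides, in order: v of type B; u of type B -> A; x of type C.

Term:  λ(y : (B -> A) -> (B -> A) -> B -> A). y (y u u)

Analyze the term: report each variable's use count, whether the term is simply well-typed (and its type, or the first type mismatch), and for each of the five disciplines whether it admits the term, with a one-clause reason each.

use counts: v ×0; u ×2; x ×0; y (λ-bound) ×2
use order (left to right): y, y, u, u
typing: ✓ — ((B -> A) -> (B -> A) -> B -> A) -> (B -> A) -> B -> A
ordered ✗ (needs contraction — u ×2, y ×2; v, x left unused)
linear ✗ (needs contraction — u ×2, y ×2; v, x left unused)
affine ✗ (needs contraction — u ×2, y ×2)
relevant ✗ (v, x left unused)
unrestricted ✓ (simply typable at ((B -> A) -> (B -> A) -> B -> A) -> (B -> A) -> B -> A; W, C, E all held)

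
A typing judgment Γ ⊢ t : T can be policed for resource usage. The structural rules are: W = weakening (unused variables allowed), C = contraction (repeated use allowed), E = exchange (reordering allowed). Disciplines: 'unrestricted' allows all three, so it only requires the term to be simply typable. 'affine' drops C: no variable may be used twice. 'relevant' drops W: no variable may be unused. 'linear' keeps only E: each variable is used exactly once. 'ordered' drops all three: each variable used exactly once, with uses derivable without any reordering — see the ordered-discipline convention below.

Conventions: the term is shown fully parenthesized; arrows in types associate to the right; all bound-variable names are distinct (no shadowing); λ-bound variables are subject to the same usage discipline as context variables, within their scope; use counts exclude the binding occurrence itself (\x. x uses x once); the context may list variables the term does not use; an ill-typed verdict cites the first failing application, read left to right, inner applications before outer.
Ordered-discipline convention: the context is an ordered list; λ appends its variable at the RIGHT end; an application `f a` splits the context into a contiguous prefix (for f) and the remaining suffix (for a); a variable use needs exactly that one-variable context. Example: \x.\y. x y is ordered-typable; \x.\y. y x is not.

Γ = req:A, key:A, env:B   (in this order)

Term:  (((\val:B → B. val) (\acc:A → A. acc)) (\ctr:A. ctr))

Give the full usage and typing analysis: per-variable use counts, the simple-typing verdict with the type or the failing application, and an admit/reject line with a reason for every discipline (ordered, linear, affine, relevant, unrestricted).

variable uses: req=0, key=0, env=0, val (λ-bound)=1, acc (λ-bound)=1, ctr (λ-bound)=1
use order (left to right): val, acc, ctr
typing: ill-typed: an application expects B → B but receives (A → A) → A → A
ordered: ✗, a type mismatch blocks all five
linear: ✗, the type mismatch rejects it
affine: ✗, not simply typable
relevant: ✗, fails simple typing
unrestricted: ✗, a type mismatch blocks all five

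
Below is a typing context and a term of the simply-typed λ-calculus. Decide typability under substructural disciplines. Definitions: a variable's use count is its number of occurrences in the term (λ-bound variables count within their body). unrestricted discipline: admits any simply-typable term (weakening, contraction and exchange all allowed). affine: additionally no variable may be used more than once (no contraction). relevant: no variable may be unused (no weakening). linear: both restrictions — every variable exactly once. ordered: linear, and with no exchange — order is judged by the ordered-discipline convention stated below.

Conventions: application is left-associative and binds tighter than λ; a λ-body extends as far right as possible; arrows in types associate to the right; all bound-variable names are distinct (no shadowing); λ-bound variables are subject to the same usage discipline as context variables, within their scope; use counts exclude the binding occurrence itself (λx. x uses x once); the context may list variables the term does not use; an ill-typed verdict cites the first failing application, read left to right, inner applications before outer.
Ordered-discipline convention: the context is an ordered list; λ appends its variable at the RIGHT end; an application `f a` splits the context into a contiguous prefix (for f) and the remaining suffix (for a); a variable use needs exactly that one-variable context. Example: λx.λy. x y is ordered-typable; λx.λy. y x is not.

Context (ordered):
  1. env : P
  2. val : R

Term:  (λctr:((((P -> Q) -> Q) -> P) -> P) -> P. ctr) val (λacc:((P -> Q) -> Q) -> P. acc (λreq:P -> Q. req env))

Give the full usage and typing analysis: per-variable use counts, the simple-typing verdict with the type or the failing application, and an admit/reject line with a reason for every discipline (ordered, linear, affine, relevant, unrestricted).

use counts: env: 1, val: 1, ctr (bound): 1, acc (bound): 1, req (bound): 1
uses in reading order: ctr, val, acc, req, env
typing: ill-typed: an argument R mismatches the expected ((((P -> Q) -> Q) -> P) -> P) -> P
ordered: ✗, not simply typable
linear: ✗, fails simple typing
affine: ✗, a type mismatch blocks all five
relevant: ✗, the type mismatch rejects it
unrestricted: ✗, not simply typable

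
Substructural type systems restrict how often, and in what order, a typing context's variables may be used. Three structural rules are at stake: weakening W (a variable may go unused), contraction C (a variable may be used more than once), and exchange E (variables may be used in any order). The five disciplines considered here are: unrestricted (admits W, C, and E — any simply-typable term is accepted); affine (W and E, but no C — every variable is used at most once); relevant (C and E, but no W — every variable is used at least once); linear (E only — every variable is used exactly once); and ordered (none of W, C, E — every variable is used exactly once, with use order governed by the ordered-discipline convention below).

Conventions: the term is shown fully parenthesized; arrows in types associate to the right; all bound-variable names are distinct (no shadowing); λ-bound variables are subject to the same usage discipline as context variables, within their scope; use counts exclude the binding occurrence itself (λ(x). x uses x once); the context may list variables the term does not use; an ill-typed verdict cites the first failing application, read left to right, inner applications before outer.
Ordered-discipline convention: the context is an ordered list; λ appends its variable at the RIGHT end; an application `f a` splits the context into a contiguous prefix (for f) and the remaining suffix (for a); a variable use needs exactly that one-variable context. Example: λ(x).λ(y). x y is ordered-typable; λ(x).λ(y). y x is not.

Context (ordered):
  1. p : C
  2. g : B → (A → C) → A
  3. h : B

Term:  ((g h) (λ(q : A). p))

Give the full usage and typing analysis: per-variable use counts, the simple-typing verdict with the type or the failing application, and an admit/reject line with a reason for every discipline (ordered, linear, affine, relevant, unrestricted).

use counts: p: 1×, g: 1×, h: 1×, q (bound): 0×
order of uses: g, h, p
typing: well-typed — term : A
ordered: ✗, unused: q — weakening required
linear: ✗, unused: q — weakening required
affine: ✓, at most one use each (p, g, h, q)
relevant: ✗, unused: q — weakening required
unrestricted: ✓, type-checks (A) and nothing is barred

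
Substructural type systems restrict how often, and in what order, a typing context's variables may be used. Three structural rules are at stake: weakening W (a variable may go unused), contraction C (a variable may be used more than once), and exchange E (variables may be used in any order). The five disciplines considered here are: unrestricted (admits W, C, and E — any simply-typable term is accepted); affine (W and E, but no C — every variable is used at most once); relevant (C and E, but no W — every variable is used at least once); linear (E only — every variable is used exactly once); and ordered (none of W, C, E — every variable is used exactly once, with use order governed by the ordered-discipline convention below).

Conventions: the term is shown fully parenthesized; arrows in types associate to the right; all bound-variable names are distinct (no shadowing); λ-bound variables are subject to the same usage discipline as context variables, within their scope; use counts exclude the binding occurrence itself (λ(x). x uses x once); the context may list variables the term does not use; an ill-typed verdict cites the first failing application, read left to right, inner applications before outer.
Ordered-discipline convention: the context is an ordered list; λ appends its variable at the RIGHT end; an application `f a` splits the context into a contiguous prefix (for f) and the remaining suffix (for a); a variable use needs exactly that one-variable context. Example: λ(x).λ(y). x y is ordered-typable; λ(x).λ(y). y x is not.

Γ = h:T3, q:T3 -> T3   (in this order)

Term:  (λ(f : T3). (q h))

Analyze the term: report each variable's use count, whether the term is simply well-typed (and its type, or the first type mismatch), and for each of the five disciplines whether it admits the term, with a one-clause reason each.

variable uses: h ×1; q ×1; f [bound] ×0
uses in reading order: q, h
typing: well-typed at T3 -> T3
ordered: ✗ — unused: f — weakening required
linear: ✗ — unused: f — weakening required
affine: ✓ — h, q, f: no repeats, contraction unneeded
relevant: ✗ — unused: f — weakening required
unrestricted: ✓ — well-typed at T3 -> T3; no restrictions here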